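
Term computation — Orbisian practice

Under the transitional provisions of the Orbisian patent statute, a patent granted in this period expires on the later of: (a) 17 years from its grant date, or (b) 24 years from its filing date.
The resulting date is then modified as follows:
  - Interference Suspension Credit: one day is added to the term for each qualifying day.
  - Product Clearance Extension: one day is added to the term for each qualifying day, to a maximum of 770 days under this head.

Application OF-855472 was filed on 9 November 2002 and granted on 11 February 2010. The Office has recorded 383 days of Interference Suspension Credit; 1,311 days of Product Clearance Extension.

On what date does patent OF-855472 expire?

(a) grant + 17 years → 11 February 2027.
(b) filing + 24 years → 9 November 2026.
Later of the two: 11 February 2027.
Interference Suspension Credit: +383 days → 29 February 2028.
Product Clearance Extension: 1311 days claimed exceeds the 770-day cap, so +770 days → 9 April 2030.

April 9, 2030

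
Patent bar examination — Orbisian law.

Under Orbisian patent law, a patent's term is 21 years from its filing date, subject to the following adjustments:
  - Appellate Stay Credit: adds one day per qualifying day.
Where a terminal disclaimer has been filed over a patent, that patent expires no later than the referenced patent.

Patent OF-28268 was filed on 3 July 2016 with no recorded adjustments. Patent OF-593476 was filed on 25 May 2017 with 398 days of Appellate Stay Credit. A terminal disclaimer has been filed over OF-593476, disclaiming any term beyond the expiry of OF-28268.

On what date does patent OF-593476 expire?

July 3, 2037

Natural term of OF-593476:
  Base: filing + 21 years → 25 May 2038.
  Appellate Stay Credit: +398 days → 27 June 2039.
Expiry of referenced patent OF-28268:
  Base: filing + 21 years → 3 July 2037.
Terminal disclaimer: OF-593476 expires on the earlier of 27 June 2039 and 3 July 2037.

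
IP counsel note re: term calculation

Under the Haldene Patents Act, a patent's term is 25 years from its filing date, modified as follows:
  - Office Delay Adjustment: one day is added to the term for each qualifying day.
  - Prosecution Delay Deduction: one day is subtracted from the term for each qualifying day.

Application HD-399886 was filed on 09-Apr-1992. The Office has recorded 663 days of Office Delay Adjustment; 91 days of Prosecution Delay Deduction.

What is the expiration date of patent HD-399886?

2018-11-02

Base term: filing date + 25 years → 9 April 2017.
Office Delay Adjustment: +663 days → 1 February 2019.
Prosecution Delay Deduction: −91 days → 2 November 2018.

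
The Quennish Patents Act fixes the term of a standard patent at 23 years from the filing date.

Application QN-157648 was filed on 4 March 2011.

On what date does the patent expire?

Filing date + 23 years → 4 March 2034.

2034-03-04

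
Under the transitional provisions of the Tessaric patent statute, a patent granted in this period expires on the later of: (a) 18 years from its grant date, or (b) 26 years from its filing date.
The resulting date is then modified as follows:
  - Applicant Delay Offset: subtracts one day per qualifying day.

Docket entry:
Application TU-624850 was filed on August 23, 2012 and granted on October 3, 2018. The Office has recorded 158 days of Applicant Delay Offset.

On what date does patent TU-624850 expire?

March 18, 2038

(a) grant + 18 years → 3 October 2036.
(b) filing + 26 years → 23 August 2038.
Later of the two: 23 August 2038.
Applicant Delay Offset: −158 days → 18 March 2038.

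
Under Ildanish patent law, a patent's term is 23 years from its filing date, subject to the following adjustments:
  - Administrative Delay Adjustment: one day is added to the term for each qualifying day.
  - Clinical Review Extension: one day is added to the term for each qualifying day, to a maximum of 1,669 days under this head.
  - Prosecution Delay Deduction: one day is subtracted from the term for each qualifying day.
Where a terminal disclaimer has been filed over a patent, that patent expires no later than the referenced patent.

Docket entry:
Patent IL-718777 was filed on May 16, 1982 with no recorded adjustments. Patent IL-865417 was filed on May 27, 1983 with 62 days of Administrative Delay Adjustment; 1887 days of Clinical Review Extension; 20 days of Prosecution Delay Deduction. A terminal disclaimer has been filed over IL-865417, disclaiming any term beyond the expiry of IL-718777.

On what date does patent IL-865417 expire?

Natural term of IL-865417:
  Base: filing + 23 years → 27 May 2006.
  Administrative Delay Adjustment: +62 days → 28 July 2006.
  Clinical Review Extension: 1887 days claimed exceeds the 1669-day cap, so +1669 days → 21 February 2011.
  Prosecution Delay Deduction: −20 days → 1 February 2011.
Expiry of referenced patent IL-718777:
  Base: filing + 23 years → 16 May 2005.
Terminal disclaimer: IL-865417 expires on the earlier of 1 February 2011 and 16 May 2005.

2005-05-16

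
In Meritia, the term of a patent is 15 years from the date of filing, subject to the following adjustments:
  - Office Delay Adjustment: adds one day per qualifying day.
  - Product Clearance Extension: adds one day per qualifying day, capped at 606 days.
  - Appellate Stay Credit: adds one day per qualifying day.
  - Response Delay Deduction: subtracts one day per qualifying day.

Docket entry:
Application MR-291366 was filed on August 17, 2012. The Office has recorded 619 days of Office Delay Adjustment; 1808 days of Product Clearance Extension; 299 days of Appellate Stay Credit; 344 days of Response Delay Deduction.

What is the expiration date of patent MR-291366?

Base term: filing date + 15 years → 17 August 2027.
Office Delay Adjustment: +619 days → 27 April 2029.
Product Clearance Extension: 1808 days claimed exceeds the 606-day cap, so +606 days → 24 December 2030.
Appellate Stay Credit: +299 days → 19 October 2031.
Response Delay Deduction: −344 days → 9 November 2030.

2030-11-09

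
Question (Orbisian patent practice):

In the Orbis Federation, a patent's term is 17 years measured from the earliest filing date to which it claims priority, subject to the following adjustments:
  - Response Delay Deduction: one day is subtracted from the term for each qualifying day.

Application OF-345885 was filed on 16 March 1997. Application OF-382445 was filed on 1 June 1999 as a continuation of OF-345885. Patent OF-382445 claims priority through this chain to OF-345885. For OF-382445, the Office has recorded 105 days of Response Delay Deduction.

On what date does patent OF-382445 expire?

Earliest priority filing: 16 March 1997.
Base term: 16 March 1997 + 17 years → 16 March 2014.
Response Delay Deduction: −105 days → 1 December 2013.

2013-12-01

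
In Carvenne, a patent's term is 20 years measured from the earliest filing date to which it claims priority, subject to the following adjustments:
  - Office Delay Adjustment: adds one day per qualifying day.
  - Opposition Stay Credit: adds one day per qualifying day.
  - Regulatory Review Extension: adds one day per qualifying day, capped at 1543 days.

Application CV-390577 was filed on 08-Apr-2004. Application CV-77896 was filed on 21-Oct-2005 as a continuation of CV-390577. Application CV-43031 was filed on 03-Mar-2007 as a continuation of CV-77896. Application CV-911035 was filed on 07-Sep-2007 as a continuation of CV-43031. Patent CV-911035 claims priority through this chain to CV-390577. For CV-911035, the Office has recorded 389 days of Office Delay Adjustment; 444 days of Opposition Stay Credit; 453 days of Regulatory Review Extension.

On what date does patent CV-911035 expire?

Earliest priority filing: 8 April 2004.
Base term: 8 April 2004 + 20 years → 8 April 2024.
Office Delay Adjustment: +389 days → 2 May 2025.
Opposition Stay Credit: +444 days → 20 July 2026.
Regulatory Review Extension: 453 days (within the 1543-day cap) → +453 days → 16 October 2027.

October 16, 2027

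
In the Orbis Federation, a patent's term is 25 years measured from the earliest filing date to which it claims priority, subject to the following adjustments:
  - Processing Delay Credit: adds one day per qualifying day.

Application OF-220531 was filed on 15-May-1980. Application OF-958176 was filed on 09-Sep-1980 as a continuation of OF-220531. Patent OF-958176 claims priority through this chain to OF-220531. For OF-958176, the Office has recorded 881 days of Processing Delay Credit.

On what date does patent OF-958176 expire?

2007-10-13

Earliest priority filing: 15 May 1980.
Base term: 15 May 1980 + 25 years → 15 May 2005.
Processing Delay Credit: +881 days → 13 October 2007.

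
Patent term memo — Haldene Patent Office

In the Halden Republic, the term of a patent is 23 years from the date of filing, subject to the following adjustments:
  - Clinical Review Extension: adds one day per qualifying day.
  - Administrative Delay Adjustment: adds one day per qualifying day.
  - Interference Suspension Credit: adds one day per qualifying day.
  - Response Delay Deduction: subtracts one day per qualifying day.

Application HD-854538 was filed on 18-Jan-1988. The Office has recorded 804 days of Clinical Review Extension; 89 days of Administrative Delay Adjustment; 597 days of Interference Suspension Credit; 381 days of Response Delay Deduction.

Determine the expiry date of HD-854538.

2014-01-31

Base term: filing date + 23 years → 18 January 2011.
Clinical Review Extension: +804 days → 1 April 2013.
Administrative Delay Adjustment: +89 days → 29 June 2013.
Interference Suspension Credit: +597 days → 16 February 2015.
Response Delay Deduction: −381 days → 31 January 2014.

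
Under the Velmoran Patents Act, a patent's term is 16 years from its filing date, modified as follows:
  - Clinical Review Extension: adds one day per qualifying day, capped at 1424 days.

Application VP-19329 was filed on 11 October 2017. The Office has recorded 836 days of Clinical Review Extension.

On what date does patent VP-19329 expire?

Base term: filing date + 16 years → 11 October 2033.
Clinical Review Extension: 836 days (within the 1424-day cap) → +836 days → 25 January 2036.

2036-01-25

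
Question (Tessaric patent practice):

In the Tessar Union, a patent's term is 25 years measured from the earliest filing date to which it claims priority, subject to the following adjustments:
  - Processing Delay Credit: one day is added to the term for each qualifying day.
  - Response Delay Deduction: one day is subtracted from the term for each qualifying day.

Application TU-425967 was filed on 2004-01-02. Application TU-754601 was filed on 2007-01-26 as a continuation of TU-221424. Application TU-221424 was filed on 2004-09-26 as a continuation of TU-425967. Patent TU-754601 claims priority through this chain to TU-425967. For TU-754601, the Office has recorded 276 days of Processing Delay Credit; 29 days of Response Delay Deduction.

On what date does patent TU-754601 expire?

Earliest priority filing: 2 January 2004.
Base term: 2 January 2004 + 25 years → 2 January 2029.
Processing Delay Credit: +276 days → 5 October 2029.
Response Delay Deduction: −29 days → 6 September 2029.

September 6, 2029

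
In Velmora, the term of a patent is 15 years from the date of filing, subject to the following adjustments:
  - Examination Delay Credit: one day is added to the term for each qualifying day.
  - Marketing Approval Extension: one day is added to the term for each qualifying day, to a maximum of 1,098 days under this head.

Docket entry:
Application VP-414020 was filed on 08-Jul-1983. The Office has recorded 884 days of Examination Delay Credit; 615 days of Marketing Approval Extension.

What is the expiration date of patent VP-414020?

2002-08-15

Base term: filing date + 15 years → 8 July 1998.
Examination Delay Credit: +884 days → 8 December 2000.
Marketing Approval Extension: 615 days (within the 1098-day cap) → +615 days → 15 August 2002.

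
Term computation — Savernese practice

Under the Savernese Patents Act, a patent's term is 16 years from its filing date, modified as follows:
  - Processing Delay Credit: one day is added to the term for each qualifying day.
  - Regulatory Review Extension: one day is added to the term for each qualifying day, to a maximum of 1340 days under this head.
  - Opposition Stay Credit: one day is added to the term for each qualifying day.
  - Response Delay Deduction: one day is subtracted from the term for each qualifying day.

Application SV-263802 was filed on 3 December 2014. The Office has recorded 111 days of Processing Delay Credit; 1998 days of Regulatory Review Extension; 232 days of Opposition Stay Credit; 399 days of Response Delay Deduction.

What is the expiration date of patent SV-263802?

June 9, 2034

Base term: filing date + 16 years → 3 December 2030.
Processing Delay Credit: +111 days → 24 March 2031.
Regulatory Review Extension: 1998 days claimed exceeds the 1340-day cap, so +1340 days → 23 November 2034.
Opposition Stay Credit: +232 days → 13 July 2035.
Response Delay Deduction: −399 days → 9 June 2034.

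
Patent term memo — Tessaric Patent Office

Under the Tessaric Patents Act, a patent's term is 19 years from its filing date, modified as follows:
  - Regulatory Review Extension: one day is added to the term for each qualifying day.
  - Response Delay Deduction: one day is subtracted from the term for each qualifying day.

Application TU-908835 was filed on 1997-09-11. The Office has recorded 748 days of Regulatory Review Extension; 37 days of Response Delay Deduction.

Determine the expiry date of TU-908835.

Base term: filing date + 19 years → 11 September 2016.
Regulatory Review Extension: +748 days → 29 September 2018.
Response Delay Deduction: −37 days → 23 August 2018.

August 23, 2018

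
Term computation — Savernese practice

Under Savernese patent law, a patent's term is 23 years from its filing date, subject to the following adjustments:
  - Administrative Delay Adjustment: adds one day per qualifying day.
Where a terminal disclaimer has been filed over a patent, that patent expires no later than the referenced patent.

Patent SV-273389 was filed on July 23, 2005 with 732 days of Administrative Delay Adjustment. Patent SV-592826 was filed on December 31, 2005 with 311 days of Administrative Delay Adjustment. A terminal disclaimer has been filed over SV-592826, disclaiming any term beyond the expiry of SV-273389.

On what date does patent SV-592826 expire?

Natural term of SV-592826:
  Base: filing + 23 years → 31 December 2028.
  Administrative Delay Adjustment: +311 days → 7 November 2029.
Expiry of referenced patent SV-273389:
  Base: filing + 23 years → 23 July 2028.
  Administrative Delay Adjustment: +732 days → 25 July 2030.
Terminal disclaimer: SV-592826 expires on the earlier of 7 November 2029 and 25 July 2030.

2029-11-07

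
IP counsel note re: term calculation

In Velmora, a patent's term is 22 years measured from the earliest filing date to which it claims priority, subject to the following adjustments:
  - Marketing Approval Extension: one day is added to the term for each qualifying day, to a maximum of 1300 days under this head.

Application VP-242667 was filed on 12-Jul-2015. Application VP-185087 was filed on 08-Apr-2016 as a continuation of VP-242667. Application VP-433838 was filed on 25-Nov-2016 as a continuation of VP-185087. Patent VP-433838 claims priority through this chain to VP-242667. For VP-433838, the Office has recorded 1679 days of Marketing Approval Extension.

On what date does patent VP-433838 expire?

2041-02-01

Earliest priority filing: 12 July 2015.
Base term: 12 July 2015 + 22 years → 12 July 2037.
Marketing Approval Extension: 1679 days claimed exceeds the 1300-day cap, so +1300 days → 1 February 2041.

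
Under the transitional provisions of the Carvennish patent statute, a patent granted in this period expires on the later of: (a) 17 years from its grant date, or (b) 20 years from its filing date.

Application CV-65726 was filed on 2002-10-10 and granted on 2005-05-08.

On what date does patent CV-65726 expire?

(a) grant + 17 years → 8 May 2022.
(b) filing + 20 years → 10 October 2022.
Later of the two: 10 October 2022.

October 10, 2022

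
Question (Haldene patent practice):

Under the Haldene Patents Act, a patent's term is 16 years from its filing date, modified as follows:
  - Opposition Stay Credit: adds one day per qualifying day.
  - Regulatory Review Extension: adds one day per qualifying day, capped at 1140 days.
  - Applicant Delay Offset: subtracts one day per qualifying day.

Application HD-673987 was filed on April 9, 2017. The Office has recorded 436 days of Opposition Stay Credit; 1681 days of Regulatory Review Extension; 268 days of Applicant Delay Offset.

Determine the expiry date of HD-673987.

Base term: filing date + 16 years → 9 April 2033.
Opposition Stay Credit: +436 days → 19 June 2034.
Regulatory Review Extension: 1681 days claimed exceeds the 1140-day cap, so +1140 days → 2 August 2037.
Applicant Delay Offset: −268 days → 7 November 2036.

November 7, 2036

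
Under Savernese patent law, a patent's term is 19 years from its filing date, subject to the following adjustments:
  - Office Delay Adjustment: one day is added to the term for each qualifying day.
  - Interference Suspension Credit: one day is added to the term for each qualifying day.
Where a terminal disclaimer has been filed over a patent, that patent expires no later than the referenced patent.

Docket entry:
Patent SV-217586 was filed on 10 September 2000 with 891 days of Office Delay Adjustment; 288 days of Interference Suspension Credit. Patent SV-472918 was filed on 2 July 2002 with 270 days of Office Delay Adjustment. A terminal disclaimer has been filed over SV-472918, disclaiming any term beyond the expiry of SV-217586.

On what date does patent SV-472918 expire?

2022-03-29

Natural term of SV-472918:
  Base: filing + 19 years → 2 July 2021.
  Office Delay Adjustment: +270 days → 29 March 2022.
Expiry of referenced patent SV-217586:
  Base: filing + 19 years → 10 September 2019.
  Office Delay Adjustment: +891 days → 17 February 2022.
  Interference Suspension Credit: +288 days → 2 December 2022.
Terminal disclaimer: SV-472918 expires on the earlier of 29 March 2022 and 2 December 2022.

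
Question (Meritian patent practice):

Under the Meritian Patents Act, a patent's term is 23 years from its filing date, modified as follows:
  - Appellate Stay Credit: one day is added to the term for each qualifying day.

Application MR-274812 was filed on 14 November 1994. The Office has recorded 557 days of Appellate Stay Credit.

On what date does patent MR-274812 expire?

May 25, 2019

Base term: filing date + 23 years → 14 November 2017.
Appellate Stay Credit: +557 days → 25 May 2019.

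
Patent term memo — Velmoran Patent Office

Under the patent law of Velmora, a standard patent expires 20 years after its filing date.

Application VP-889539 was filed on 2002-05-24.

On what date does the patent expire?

2022-05-24

Filing date + 20 years → 24 May 2022.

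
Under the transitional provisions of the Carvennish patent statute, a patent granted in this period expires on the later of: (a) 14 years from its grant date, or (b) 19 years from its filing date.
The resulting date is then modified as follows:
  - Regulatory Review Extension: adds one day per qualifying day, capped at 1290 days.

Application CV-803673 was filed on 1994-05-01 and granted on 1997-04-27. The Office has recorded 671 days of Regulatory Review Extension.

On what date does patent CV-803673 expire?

March 3, 2015

(a) grant + 14 years → 27 April 2011.
(b) filing + 19 years → 1 May 2013.
Later of the two: 1 May 2013.
Regulatory Review Extension: 671 days (within the 1290-day cap) → +671 days → 3 March 2015.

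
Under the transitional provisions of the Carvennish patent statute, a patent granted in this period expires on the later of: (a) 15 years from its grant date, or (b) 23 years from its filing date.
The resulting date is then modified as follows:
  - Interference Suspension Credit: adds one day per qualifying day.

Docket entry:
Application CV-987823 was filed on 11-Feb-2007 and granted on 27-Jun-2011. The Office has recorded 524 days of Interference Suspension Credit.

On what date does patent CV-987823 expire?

2031-07-20

(a) grant + 15 years → 27 June 2026.
(b) filing + 23 years → 11 February 2030.
Later of the two: 11 February 2030.
Interference Suspension Credit: +524 days → 20 July 2031.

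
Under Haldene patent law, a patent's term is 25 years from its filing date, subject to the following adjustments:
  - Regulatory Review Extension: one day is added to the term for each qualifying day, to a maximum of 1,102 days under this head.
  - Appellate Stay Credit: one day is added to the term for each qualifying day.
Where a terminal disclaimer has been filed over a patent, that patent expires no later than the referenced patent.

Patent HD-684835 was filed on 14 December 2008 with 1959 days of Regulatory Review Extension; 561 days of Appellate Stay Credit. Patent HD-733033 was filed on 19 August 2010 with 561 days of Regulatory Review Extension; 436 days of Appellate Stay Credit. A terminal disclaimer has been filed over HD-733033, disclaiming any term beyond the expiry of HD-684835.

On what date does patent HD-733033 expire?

Natural term of HD-733033:
  Base: filing + 25 years → 19 August 2035.
  Regulatory Review Extension: 561 days (within the 1102-day cap) → +561 days → 2 March 2037.
  Appellate Stay Credit: +436 days → 12 May 2038.
Expiry of referenced patent HD-684835:
  Base: filing + 25 years → 14 December 2033.
  Regulatory Review Extension: 1959 days claimed exceeds the 1102-day cap, so +1102 days → 20 December 2036.
  Appellate Stay Credit: +561 days → 4 July 2038.
Terminal disclaimer: HD-733033 expires on the earlier of 12 May 2038 and 4 July 2038.

2038-05-12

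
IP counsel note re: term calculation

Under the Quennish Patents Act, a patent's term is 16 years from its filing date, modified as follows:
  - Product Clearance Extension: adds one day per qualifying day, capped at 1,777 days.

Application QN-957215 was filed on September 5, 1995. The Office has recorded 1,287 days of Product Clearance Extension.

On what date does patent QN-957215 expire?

Base term: filing date + 16 years → 5 September 2011.
Product Clearance Extension: 1287 days (within the 1777-day cap) → +1287 days → 15 March 2015.

2015-03-15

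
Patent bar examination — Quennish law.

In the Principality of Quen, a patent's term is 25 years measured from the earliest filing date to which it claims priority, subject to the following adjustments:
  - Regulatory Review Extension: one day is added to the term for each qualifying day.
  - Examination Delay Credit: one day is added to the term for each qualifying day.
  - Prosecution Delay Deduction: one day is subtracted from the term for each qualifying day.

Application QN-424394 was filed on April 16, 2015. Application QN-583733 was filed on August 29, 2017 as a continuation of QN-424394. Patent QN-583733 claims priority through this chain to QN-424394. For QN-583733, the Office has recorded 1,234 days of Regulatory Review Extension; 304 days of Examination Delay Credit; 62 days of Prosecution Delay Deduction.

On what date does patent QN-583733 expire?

2044-05-01

Earliest priority filing: 16 April 2015.
Base term: 16 April 2015 + 25 years → 16 April 2040.
Regulatory Review Extension: +1234 days → 2 September 2043.
Examination Delay Credit: +304 days → 2 July 2044.
Prosecution Delay Deduction: −62 days → 1 May 2044.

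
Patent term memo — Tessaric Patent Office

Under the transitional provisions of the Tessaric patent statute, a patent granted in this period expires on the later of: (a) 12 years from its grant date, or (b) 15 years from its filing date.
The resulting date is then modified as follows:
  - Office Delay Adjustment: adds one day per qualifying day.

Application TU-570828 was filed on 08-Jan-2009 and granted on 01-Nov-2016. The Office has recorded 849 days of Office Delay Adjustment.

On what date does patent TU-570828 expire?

February 28, 2031

(a) grant + 12 years → 1 November 2028.
(b) filing + 15 years → 8 January 2024.
Later of the two: 1 November 2028.
Office Delay Adjustment: +849 days → 28 February 2031.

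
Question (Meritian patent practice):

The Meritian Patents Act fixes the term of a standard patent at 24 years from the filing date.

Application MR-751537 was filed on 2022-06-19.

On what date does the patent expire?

Filing date + 24 years → 19 June 2046.

2046-06-19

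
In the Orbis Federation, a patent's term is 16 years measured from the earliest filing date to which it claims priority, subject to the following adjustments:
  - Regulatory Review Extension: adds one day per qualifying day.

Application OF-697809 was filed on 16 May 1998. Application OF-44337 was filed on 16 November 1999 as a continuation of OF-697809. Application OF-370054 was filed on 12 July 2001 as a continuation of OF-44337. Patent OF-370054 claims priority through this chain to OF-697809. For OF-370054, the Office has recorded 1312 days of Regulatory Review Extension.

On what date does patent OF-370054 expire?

December 18, 2017

Earliest priority filing: 16 May 1998.
Base term: 16 May 1998 + 16 years → 16 May 2014.
Regulatory Review Extension: +1312 days → 18 December 2017.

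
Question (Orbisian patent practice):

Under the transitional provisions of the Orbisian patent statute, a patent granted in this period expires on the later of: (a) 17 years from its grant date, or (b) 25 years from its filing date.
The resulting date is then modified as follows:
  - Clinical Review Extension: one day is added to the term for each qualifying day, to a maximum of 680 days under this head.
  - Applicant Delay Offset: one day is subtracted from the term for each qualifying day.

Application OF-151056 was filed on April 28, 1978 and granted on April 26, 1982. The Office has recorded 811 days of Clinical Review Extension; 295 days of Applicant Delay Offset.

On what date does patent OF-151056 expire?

May 17, 2004

(a) grant + 17 years → 26 April 1999.
(b) filing + 25 years → 28 April 2003.
Later of the two: 28 April 2003.
Clinical Review Extension: 811 days claimed exceeds the 680-day cap, so +680 days → 8 March 2005.
Applicant Delay Offset: −295 days → 17 May 2004.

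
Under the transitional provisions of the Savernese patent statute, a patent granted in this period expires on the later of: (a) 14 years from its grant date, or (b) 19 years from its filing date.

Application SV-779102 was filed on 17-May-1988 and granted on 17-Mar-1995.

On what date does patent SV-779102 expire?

2009-03-17

(a) grant + 14 years → 17 March 2009.
(b) filing + 19 years → 17 May 2007.
Later of the two: 17 March 2009.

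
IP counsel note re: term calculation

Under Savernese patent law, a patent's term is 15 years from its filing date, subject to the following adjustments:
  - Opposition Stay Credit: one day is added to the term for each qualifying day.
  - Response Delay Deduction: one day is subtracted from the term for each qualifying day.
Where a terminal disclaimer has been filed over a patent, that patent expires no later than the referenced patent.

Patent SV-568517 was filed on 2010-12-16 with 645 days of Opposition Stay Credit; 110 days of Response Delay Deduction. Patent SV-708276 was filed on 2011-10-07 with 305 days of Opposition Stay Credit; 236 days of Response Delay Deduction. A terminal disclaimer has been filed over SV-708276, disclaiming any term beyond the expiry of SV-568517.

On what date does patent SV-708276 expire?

2026-12-15

Natural term of SV-708276:
  Base: filing + 15 years → 7 October 2026.
  Opposition Stay Credit: +305 days → 8 August 2027.
  Response Delay Deduction: −236 days → 15 December 2026.
Expiry of referenced patent SV-568517:
  Base: filing + 15 years → 16 December 2025.
  Opposition Stay Credit: +645 days → 22 September 2027.
  Response Delay Deduction: −110 days → 4 June 2027.
Terminal disclaimer: SV-708276 expires on the earlier of 15 December 2026 and 4 June 2027.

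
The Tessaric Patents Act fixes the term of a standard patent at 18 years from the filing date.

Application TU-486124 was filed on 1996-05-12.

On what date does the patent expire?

Filing date + 18 years → 12 May 2014.

May 12, 2014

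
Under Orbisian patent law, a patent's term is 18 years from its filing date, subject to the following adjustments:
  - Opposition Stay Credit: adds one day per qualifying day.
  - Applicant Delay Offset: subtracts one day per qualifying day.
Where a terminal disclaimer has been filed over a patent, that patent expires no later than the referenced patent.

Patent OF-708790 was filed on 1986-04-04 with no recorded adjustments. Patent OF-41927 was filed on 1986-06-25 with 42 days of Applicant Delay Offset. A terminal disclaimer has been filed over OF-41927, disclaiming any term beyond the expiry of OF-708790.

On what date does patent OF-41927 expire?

Natural term of OF-41927:
  Base: filing + 18 years → 25 June 2004.
  Applicant Delay Offset: −42 days → 14 May 2004.
Expiry of referenced patent OF-708790:
  Base: filing + 18 years → 4 April 2004.
Terminal disclaimer: OF-41927 expires on the earlier of 14 May 2004 and 4 April 2004.

April 4, 2004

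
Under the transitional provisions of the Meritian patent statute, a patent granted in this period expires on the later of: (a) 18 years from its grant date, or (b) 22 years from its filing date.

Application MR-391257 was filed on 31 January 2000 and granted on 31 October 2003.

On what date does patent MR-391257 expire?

(a) grant + 18 years → 31 October 2021.
(b) filing + 22 years → 31 January 2022.
Later of the two: 31 January 2022.

2022-01-31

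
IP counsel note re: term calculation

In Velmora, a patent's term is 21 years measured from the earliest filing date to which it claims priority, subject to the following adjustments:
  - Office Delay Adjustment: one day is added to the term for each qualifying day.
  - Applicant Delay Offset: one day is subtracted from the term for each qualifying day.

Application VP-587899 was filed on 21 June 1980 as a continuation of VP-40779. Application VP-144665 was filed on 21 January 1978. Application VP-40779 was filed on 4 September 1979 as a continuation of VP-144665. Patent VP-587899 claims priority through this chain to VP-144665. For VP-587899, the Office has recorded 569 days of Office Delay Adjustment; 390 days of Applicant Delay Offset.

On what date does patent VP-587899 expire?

Earliest priority filing: 21 January 1978.
Base term: 21 January 1978 + 21 years → 21 January 1999.
Office Delay Adjustment: +569 days → 12 August 2000.
Applicant Delay Offset: −390 days → 19 July 1999.

July 19, 1999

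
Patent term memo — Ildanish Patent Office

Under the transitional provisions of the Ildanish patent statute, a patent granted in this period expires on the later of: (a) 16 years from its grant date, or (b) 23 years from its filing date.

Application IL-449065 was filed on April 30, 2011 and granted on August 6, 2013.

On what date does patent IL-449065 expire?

(a) grant + 16 years → 6 August 2029.
(b) filing + 23 years → 30 April 2034.
Later of the two: 30 April 2034.

2034-04-30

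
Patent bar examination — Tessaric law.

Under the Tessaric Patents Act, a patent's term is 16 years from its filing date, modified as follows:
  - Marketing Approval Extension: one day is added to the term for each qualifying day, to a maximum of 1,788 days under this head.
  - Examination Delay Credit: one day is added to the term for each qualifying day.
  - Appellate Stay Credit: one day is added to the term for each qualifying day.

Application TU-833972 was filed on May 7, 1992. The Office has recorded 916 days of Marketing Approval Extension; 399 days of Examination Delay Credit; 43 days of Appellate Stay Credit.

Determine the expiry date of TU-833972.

Base term: filing date + 16 years → 7 May 2008.
Marketing Approval Extension: 916 days (within the 1788-day cap) → +916 days → 9 November 2010.
Examination Delay Credit: +399 days → 13 December 2011.
Appellate Stay Credit: +43 days → 25 January 2012.

2012-01-25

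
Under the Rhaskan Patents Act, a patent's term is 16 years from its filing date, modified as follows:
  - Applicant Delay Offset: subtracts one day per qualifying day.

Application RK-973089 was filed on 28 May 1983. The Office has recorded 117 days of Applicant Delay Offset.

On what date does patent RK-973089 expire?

1999-01-31

Base term: filing date + 16 years → 28 May 1999.
Applicant Delay Offset: −117 days → 31 January 1999.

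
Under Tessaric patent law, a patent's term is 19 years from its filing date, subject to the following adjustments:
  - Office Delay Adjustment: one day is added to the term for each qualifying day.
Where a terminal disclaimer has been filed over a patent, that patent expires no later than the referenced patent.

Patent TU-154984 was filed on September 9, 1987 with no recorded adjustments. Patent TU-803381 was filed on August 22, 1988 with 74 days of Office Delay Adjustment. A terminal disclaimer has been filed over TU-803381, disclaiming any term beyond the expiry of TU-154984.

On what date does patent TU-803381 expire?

September 9, 2006

Natural term of TU-803381:
  Base: filing + 19 years → 22 August 2007.
  Office Delay Adjustment: +74 days → 4 November 2007.
Expiry of referenced patent TU-154984:
  Base: filing + 19 years → 9 September 2006.
Terminal disclaimer: TU-803381 expires on the earlier of 4 November 2007 and 9 September 2006.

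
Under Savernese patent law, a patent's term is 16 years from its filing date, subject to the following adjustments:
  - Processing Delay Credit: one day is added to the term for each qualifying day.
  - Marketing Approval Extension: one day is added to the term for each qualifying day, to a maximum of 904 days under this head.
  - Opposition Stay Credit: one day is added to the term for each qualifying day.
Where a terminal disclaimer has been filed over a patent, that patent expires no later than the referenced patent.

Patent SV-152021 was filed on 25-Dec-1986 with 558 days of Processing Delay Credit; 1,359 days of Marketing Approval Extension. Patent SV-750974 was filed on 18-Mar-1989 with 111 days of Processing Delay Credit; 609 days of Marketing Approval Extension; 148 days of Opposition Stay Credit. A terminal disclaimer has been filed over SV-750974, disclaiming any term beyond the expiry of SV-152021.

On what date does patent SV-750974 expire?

Natural term of SV-750974:
  Base: filing + 16 years → 18 March 2005.
  Processing Delay Credit: +111 days → 7 July 2005.
  Marketing Approval Extension: 609 days (within the 904-day cap) → +609 days → 8 March 2007.
  Opposition Stay Credit: +148 days → 3 August 2007.
Expiry of referenced patent SV-152021:
  Base: filing + 16 years → 25 December 2002.
  Processing Delay Credit: +558 days → 5 July 2004.
  Marketing Approval Extension: 1359 days claimed exceeds the 904-day cap, so +904 days → 26 December 2006.
Terminal disclaimer: SV-750974 expires on the earlier of 3 August 2007 and 26 December 2006.

2006-12-26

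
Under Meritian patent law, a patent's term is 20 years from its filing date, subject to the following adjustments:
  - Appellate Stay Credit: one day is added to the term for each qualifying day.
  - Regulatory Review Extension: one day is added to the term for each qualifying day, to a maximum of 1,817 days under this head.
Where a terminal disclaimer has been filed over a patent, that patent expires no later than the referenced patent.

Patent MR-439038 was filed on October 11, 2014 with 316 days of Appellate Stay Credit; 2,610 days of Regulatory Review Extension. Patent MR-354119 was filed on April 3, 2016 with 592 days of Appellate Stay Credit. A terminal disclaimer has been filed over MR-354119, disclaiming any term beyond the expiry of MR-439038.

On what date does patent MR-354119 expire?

2037-11-16

Natural term of MR-354119:
  Base: filing + 20 years → 3 April 2036.
  Appellate Stay Credit: +592 days → 16 November 2037.
Expiry of referenced patent MR-439038:
  Base: filing + 20 years → 11 October 2034.
  Appellate Stay Credit: +316 days → 23 August 2035.
  Regulatory Review Extension: 2610 days claimed exceeds the 1817-day cap, so +1817 days → 13 August 2040.
Terminal disclaimer: MR-354119 expires on the earlier of 16 November 2037 and 13 August 2040.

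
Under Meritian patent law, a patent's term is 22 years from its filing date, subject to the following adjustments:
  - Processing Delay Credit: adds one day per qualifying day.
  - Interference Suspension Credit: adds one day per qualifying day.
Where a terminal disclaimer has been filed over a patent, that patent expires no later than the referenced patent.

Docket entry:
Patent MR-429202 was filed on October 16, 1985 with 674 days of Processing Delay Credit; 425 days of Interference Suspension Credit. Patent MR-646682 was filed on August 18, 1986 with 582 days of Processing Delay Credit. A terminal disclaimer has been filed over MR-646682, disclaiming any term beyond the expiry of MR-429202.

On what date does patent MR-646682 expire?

Natural term of MR-646682:
  Base: filing + 22 years → 18 August 2008.
  Processing Delay Credit: +582 days → 23 March 2010.
Expiry of referenced patent MR-429202:
  Base: filing + 22 years → 16 October 2007.
  Processing Delay Credit: +674 days → 20 August 2009.
  Interference Suspension Credit: +425 days → 19 October 2010.
Terminal disclaimer: MR-646682 expires on the earlier of 23 March 2010 and 19 October 2010.

2010-03-23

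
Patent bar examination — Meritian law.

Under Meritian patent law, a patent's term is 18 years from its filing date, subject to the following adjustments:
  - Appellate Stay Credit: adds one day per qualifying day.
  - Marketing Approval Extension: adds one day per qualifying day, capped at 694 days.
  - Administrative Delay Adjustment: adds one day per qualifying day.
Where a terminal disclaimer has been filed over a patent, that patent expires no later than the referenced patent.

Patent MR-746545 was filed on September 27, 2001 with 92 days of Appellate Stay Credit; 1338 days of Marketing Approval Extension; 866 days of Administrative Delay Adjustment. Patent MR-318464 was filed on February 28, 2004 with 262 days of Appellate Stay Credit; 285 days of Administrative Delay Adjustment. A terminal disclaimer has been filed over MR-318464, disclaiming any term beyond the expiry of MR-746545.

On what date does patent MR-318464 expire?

Natural term of MR-318464:
  Base: filing + 18 years → 28 February 2022.
  Appellate Stay Credit: +262 days → 17 November 2022.
  Administrative Delay Adjustment: +285 days → 29 August 2023.
Expiry of referenced patent MR-746545:
  Base: filing + 18 years → 27 September 2019.
  Appellate Stay Credit: +92 days → 28 December 2019.
  Marketing Approval Extension: 1338 days claimed exceeds the 694-day cap, so +694 days → 21 November 2021.
  Administrative Delay Adjustment: +866 days → 5 April 2024.
Terminal disclaimer: MR-318464 expires on the earlier of 29 August 2023 and 5 April 2024.

August 29, 2023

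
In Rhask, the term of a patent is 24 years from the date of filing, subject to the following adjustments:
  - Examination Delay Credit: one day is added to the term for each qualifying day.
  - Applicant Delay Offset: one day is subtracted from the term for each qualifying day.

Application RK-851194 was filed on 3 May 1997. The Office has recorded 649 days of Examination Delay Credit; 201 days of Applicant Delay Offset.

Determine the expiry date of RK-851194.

2022-07-25

Base term: filing date + 24 years → 3 May 2021.
Examination Delay Credit: +649 days → 11 February 2023.
Applicant Delay Offset: −201 days → 25 July 2022.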